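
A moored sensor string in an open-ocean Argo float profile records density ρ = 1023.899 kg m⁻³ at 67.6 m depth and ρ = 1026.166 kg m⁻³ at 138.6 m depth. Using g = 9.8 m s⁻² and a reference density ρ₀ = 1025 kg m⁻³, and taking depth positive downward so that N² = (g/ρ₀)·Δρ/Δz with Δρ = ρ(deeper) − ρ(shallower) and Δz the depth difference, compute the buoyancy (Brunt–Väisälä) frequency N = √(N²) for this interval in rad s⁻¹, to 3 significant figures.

0.0175 rad s⁻¹

Δρ = 1026.166 − 1023.899 = 2.267 kg m⁻³ over Δz = 138.6 − 67.6 = 71 m.
N² = (9.8/1025) × (2.267/71) = 3.0528 × 10⁻⁴ s⁻².
N = √(3.0528 × 10⁻⁴) = 0.017472 rad s⁻¹ ≈ 0.0175 rad s⁻¹.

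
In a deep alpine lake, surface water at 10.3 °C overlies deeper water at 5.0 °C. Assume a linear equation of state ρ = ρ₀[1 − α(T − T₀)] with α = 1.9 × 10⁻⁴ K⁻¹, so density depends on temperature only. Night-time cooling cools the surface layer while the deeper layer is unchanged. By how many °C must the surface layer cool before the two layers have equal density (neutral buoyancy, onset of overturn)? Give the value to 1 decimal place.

With temperature the only control, equal density requires T_surf′ = T_deep.
T_surf′ = 5.0 °C.
Cooling required: 10.3 − 5.0 = 5.3 °C.

5.3 °C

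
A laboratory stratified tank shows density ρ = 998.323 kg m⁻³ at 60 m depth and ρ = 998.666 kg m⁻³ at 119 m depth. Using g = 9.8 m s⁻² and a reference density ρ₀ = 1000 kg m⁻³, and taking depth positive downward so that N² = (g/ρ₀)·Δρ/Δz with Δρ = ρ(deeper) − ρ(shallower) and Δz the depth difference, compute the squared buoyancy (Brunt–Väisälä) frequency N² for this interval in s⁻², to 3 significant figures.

Δρ = 998.666 − 998.323 = 0.343 kg m⁻³ over Δz = 119 − 60 = 59 m.
N² = (9.8/1000) × (0.343/59) = 5.6973 × 10⁻⁵ s⁻² ≈ 5.70 × 10⁻⁵ s⁻².

5.70 × 10⁻⁵ s⁻²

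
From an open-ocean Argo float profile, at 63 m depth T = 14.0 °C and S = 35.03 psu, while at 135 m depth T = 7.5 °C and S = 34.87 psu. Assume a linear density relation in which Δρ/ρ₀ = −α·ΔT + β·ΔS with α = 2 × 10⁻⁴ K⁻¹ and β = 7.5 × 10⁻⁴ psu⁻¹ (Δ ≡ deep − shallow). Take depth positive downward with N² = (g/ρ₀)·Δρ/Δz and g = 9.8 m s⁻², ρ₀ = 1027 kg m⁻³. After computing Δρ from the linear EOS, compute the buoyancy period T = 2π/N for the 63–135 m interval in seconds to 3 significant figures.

ΔT = -6.5 K, ΔS = -0.16 psu (deep − shallow).
Δρ/ρ₀ = −αΔT + βΔS = 1.30 × 10⁻³ − 1.20 × 10⁻⁴ = 1.18 × 10⁻³, so Δρ ≈ 1.212 kg m⁻³.
N² = (g/ρ₀)·Δρ/Δz = g·(Δρ/ρ₀)/Δz = 9.8 × 1.18 × 10⁻³ / 72 = 1.6061 × 10⁻⁴ s⁻².
N = √(1.6061 × 10⁻⁴) = 0.012673 rad s⁻¹ → T = 2π/N = 495.79 s ≈ 496 s.

496 s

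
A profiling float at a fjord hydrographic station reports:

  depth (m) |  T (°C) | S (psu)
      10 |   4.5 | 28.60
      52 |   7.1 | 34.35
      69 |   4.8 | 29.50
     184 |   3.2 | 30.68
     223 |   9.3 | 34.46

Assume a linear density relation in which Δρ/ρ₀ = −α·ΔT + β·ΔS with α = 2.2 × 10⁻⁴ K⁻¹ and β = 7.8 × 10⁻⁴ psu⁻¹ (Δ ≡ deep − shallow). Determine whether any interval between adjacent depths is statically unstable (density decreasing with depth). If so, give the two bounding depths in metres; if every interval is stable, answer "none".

Evaluate Δρ/ρ₀ = −αΔT + βΔS across each adjacent pair:
  10–52 m: −αΔT+βΔS = −(2.2 × 10⁻⁴)(+2.6)+(7.8 × 10⁻⁴)(+5.75) = 3.9 × 10⁻³ → stable
  52–69 m: −αΔT+βΔS = −(2.2 × 10⁻⁴)(-2.3)+(7.8 × 10⁻⁴)(-4.85) = -3.3 × 10⁻³ → UNSTABLE
  69–184 m: −αΔT+βΔS = −(2.2 × 10⁻⁴)(-1.6)+(7.8 × 10⁻⁴)(+1.18) = 1.3 × 10⁻³ → stable
  184–223 m: −αΔT+βΔS = −(2.2 × 10⁻⁴)(+6.1)+(7.8 × 10⁻⁴)(+3.78) = 1.6 × 10⁻³ → stable
The 52–69 m interval has Δρ < 0: lighter water underlies denser water.

52–69 m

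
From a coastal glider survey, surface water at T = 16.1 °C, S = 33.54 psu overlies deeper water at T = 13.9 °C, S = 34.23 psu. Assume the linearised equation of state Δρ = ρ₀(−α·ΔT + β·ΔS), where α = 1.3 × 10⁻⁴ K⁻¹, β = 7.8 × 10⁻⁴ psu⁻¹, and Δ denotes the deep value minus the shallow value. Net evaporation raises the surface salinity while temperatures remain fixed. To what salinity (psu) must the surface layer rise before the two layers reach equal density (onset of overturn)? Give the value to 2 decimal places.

34.60 psu

Neutral buoyancy requires −α(T_deep − T_surf) + β(S_deep − S_surf′) = 0.
S_surf′ = S_deep − (α/β)·ΔT = 34.23 − (1.3 × 10⁻⁴/7.8 × 10⁻⁴)·(-2.2) = 34.5967 psu.
Increase required: 34.5967 − 33.54 = 1.0567 psu.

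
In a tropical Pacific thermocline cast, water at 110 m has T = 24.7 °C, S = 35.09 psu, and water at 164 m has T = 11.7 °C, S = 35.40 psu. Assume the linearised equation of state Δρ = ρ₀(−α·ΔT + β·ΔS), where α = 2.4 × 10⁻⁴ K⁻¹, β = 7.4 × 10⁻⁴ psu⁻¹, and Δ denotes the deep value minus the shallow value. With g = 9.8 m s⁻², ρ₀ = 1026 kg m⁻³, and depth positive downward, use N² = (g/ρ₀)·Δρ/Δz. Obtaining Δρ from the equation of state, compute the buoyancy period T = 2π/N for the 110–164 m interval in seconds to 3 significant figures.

ΔT = -13.0 K, ΔS = +0.31 psu (deep − shallow).
Δρ/ρ₀ = −αΔT + βΔS = 3.12 × 10⁻³ + 2.294 × 10⁻⁴ = 3.3494 × 10⁻³, so Δρ ≈ 3.436 kg m⁻³.
N² = (g/ρ₀)·Δρ/Δz = g·(Δρ/ρ₀)/Δz = 9.8 × 3.3494 × 10⁻³ / 54 = 6.0785 × 10⁻⁴ s⁻².
N = √(6.0785 × 10⁻⁴) = 0.024655 rad s⁻¹ → T = 2π/N = 254.84 s ≈ 255 s.

255 s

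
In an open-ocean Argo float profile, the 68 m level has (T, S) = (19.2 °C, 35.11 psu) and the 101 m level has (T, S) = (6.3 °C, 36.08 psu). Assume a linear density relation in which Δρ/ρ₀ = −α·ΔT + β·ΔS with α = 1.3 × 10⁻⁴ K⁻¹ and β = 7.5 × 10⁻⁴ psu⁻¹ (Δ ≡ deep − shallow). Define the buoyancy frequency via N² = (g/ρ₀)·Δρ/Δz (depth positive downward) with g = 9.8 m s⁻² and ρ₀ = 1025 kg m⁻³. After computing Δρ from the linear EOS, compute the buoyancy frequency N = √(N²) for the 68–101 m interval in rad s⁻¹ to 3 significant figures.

0.0267 rad s⁻¹

ΔT = -12.9 K, ΔS = +0.97 psu (deep − shallow).
Δρ/ρ₀ = −αΔT + βΔS = 1.677 × 10⁻³ + 7.275 × 10⁻⁴ = 2.4045 × 10⁻³, so Δρ ≈ 2.465 kg m⁻³.
N² = (g/ρ₀)·Δρ/Δz = g·(Δρ/ρ₀)/Δz = 9.8 × 2.4045 × 10⁻³ / 33 = 7.1406 × 10⁻⁴ s⁻².
N = √(7.1406 × 10⁻⁴) = 0.026722 rad s⁻¹ ≈ 0.0267 rad s⁻¹.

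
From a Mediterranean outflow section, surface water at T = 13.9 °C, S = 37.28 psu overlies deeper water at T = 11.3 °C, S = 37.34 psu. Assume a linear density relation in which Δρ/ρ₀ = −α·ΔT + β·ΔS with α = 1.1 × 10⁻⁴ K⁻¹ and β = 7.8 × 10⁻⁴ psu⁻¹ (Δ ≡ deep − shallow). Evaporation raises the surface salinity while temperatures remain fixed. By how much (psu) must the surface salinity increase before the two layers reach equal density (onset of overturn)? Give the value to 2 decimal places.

Neutral buoyancy requires −α(T_deep − T_surf) + β(S_deep − S_surf′) = 0.
S_surf′ = S_deep − (α/β)·ΔT = 37.34 − (1.1 × 10⁻⁴/7.8 × 10⁻⁴)·(-2.6) = 37.7067 psu.
Increase required: 37.7067 − 37.28 = 0.4267 psu.

0.43 psu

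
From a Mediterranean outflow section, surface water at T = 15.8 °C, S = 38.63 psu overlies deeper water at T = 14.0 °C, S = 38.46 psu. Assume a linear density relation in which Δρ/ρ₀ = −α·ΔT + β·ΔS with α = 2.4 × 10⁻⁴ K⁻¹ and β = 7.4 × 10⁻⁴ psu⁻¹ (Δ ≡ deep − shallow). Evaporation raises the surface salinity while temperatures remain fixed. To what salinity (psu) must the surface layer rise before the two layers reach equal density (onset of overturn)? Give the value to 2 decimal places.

39.04 psu

Neutral buoyancy requires −α(T_deep − T_surf) + β(S_deep − S_surf′) = 0.
S_surf′ = S_deep − (α/β)·ΔT = 38.46 − (2.4 × 10⁻⁴/7.4 × 10⁻⁴)·(-1.8) = 39.0438 psu.
Increase required: 39.0438 − 38.63 = 0.4138 psu.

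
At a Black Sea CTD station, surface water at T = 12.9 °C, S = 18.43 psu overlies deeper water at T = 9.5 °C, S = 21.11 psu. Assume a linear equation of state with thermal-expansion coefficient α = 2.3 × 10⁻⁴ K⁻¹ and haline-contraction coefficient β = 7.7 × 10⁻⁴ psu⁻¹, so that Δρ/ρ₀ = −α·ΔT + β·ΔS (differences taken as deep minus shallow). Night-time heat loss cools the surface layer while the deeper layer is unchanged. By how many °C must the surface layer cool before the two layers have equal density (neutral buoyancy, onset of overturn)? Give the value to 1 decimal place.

Neutral buoyancy requires Δρ = 0, i.e. −α(T_deep − T_surf′) + β(S_deep − S_surf) = 0.
T_surf′ = T_deep − (β/α)·ΔS = 9.5 − (7.7 × 10⁻⁴/2.3 × 10⁻⁴)·(+2.68) = 0.528 °C.
Cooling required: 12.9 − (0.528) = 12.372 °C.

12.4 °C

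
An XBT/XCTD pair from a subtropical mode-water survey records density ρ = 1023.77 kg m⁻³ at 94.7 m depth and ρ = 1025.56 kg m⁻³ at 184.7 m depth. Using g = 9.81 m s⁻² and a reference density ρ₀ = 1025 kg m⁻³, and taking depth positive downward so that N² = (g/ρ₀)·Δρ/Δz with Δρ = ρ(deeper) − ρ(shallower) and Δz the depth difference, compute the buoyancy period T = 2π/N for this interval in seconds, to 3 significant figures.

455 s

Δρ = 1025.56 − 1023.77 = 1.79 kg m⁻³ over Δz = 184.7 − 94.7 = 90 m.
N² = (9.81/1025) × (1.79/90) = 1.9035 × 10⁻⁴ s⁻².
N = √(1.9035 × 10⁻⁴) = 0.013797 rad s⁻¹, so T = 2π/N = 455.40 s ≈ 455 s.
Since Δρ > 0 the layer is stably stratified.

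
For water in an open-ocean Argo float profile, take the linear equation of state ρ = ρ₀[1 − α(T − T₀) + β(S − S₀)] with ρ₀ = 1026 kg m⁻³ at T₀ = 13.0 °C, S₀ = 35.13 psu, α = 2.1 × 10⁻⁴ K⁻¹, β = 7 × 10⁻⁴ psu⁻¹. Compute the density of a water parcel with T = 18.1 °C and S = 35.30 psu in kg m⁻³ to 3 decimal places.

1025.023 kg m⁻³

T − T₀ = +5.1 K, S − S₀ = +0.17 psu.
Bracket = 1 − α·(+5.1) + β·(+0.17) = 1 + (-9.52 × 10⁻⁴) = 0.9990480.
ρ = 1026 × 0.9990480 = 1025.023 kg m⁻³.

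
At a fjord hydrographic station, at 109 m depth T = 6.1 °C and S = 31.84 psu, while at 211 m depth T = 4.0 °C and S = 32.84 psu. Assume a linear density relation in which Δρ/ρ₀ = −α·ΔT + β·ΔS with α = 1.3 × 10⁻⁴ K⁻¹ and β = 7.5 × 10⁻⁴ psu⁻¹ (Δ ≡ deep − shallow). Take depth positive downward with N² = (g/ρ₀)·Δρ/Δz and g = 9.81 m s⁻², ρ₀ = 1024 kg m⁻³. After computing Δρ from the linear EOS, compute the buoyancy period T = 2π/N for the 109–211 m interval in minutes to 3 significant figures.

10.6 min

ΔT = -2.1 K, ΔS = +1.00 psu (deep − shallow).
Δρ/ρ₀ = −αΔT + βΔS = 2.73 × 10⁻⁴ + 7.50 × 10⁻⁴ = 1.023 × 10⁻³, so Δρ ≈ 1.048 kg m⁻³.
N² = (g/ρ₀)·Δρ/Δz = g·(Δρ/ρ₀)/Δz = 9.81 × 1.023 × 10⁻³ / 102 = 9.8389 × 10⁻⁵ s⁻².
N = √(9.8389 × 10⁻⁵) = 9.9191 × 10⁻³ rad s⁻¹ → T = 2π/N = 633.44 s = 10.557 min ≈ 10.6 min.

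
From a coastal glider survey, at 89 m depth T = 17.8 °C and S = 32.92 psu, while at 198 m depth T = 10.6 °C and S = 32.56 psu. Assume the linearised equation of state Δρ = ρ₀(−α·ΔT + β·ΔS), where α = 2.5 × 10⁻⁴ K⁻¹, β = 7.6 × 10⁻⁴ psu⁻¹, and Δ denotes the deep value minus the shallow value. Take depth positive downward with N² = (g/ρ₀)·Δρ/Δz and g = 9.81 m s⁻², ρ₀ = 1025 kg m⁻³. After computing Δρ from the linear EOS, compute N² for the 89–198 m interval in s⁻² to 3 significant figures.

ΔT = -7.2 K, ΔS = -0.36 psu (deep − shallow).
Δρ/ρ₀ = −αΔT + βΔS = 1.80 × 10⁻³ − 2.736 × 10⁻⁴ = 1.5264 × 10⁻³, so Δρ ≈ 1.565 kg m⁻³.
N² = (g/ρ₀)·Δρ/Δz = g·(Δρ/ρ₀)/Δz = 9.81 × 1.5264 × 10⁻³ / 109 = 1.3738 × 10⁻⁴ s⁻² ≈ 1.37 × 10⁻⁴ s⁻².

1.37 × 10⁻⁴ s⁻²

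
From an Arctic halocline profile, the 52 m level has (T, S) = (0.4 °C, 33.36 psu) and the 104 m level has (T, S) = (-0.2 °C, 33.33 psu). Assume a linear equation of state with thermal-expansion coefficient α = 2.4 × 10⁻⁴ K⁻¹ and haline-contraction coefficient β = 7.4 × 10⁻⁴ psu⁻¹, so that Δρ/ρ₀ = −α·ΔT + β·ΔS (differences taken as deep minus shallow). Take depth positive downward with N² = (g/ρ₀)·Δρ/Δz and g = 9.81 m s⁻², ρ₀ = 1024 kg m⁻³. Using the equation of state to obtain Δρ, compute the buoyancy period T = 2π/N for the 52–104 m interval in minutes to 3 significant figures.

ΔT = -0.6 K, ΔS = -0.03 psu (deep − shallow).
Δρ/ρ₀ = −αΔT + βΔS = 1.44 × 10⁻⁴ − 2.22 × 10⁻⁵ = 1.218 × 10⁻⁴, so Δρ ≈ 0.1247 kg m⁻³.
N² = (g/ρ₀)·Δρ/Δz = g·(Δρ/ρ₀)/Δz = 9.81 × 1.218 × 10⁻⁴ / 52 = 2.2978 × 10⁻⁵ s⁻².
N = √(2.2978 × 10⁻⁵) = 4.7935 × 10⁻³ rad s⁻¹ → T = 2π/N = 1.3108 × 10³ s = 21.847 min ≈ 21.8 min.

21.8 min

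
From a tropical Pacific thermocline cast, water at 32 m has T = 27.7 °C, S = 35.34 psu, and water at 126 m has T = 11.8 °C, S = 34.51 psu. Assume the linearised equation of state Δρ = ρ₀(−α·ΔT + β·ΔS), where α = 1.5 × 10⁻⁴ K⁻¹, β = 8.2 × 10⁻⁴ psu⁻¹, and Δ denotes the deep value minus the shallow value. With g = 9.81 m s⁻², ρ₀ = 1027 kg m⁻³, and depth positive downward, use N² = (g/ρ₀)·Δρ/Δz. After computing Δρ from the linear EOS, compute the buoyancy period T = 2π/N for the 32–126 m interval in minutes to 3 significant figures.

7.85 min

ΔT = -15.9 K, ΔS = -0.83 psu (deep − shallow).
Δρ/ρ₀ = −αΔT + βΔS = 2.385 × 10⁻³ − 6.806 × 10⁻⁴ = 1.7044 × 10⁻³, so Δρ ≈ 1.750 kg m⁻³.
N² = (g/ρ₀)·Δρ/Δz = g·(Δρ/ρ₀)/Δz = 9.81 × 1.7044 × 10⁻³ / 94 = 1.7787 × 10⁻⁴ s⁻².
N = √(1.7787 × 10⁻⁴) = 0.013337 rad s⁻¹ → T = 2π/N = 471.11 s = 7.8518 min ≈ 7.85 min.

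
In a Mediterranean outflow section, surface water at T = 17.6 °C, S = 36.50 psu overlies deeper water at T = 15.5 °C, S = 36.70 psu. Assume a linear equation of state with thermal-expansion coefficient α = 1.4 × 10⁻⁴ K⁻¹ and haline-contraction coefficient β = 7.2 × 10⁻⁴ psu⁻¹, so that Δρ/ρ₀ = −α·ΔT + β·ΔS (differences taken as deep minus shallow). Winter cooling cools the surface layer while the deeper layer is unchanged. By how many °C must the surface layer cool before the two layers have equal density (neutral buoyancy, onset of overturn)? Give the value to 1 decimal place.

3.1 °C

Neutral buoyancy requires Δρ = 0, i.e. −α(T_deep − T_surf′) + β(S_deep − S_surf) = 0.
T_surf′ = T_deep − (β/α)·ΔS = 15.5 − (7.2 × 10⁻⁴/1.4 × 10⁻⁴)·(+0.20) = 14.471 °C.
Cooling required: 17.6 − (14.471) = 3.129 °C.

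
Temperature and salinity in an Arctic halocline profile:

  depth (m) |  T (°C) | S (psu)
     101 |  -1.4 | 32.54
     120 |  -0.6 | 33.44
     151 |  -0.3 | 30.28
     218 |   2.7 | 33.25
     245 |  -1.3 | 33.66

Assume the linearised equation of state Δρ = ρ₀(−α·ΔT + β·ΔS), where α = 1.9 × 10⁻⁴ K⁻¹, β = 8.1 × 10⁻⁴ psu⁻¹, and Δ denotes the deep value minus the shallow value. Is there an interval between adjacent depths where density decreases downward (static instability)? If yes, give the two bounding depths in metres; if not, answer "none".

Evaluate Δρ/ρ₀ = −αΔT + βΔS across each adjacent pair:
  101–120 m: −αΔT+βΔS = −(1.9 × 10⁻⁴)(+0.8)+(8.1 × 10⁻⁴)(+0.90) = 5.8 × 10⁻⁴ → stable
  120–151 m: −αΔT+βΔS = −(1.9 × 10⁻⁴)(+0.3)+(8.1 × 10⁻⁴)(-3.16) = -2.6 × 10⁻³ → UNSTABLE
  151–218 m: −αΔT+βΔS = −(1.9 × 10⁻⁴)(+3.0)+(8.1 × 10⁻⁴)(+2.97) = 1.8 × 10⁻³ → stable
  218–245 m: −αΔT+βΔS = −(1.9 × 10⁻⁴)(-4.0)+(8.1 × 10⁻⁴)(+0.41) = 1.1 × 10⁻³ → stable
The 120–151 m interval has Δρ < 0: lighter water underlies denser water.

120–151 m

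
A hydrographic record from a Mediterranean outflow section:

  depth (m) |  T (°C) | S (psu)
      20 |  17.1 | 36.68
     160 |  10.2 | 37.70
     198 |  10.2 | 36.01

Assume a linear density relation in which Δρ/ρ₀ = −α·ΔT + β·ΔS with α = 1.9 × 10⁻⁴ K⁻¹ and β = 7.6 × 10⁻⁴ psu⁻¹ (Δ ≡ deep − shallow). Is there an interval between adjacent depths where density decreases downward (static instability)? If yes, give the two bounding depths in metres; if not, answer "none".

160–198 m

Evaluate Δρ/ρ₀ = −αΔT + βΔS across each adjacent pair:
  20–160 m: −αΔT+βΔS = −(1.9 × 10⁻⁴)(-6.9)+(7.6 × 10⁻⁴)(+1.02) = 2.1 × 10⁻³ → stable
  160–198 m: −αΔT+βΔS = −(1.9 × 10⁻⁴)(+0.0)+(7.6 × 10⁻⁴)(-1.69) = -1.3 × 10⁻³ → UNSTABLE
The 160–198 m interval has Δρ < 0: lighter water underlies denser water.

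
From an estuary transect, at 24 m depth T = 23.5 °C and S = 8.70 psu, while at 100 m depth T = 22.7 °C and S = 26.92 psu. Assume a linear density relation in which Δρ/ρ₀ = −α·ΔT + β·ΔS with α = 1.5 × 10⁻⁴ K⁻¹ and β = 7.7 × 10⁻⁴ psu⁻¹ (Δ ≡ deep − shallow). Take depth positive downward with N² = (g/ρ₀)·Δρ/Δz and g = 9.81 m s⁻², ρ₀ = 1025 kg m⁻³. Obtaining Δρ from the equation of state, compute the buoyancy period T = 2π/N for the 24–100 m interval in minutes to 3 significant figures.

ΔT = -0.8 K, ΔS = +18.22 psu (deep − shallow).
Δρ/ρ₀ = −αΔT + βΔS = 1.20 × 10⁻⁴ + 0.0140294 = 0.0141494, so Δρ ≈ 14.50 kg m⁻³.
N² = (g/ρ₀)·Δρ/Δz = g·(Δρ/ρ₀)/Δz = 9.81 × 0.0141494 / 76 = 1.8264 × 10⁻³ s⁻².
N = √(1.8264 × 10⁻³) = 0.042736 rad s⁻¹ → T = 2π/N = 147.02 s = 2.4503 min ≈ 2.45 min.

2.45 min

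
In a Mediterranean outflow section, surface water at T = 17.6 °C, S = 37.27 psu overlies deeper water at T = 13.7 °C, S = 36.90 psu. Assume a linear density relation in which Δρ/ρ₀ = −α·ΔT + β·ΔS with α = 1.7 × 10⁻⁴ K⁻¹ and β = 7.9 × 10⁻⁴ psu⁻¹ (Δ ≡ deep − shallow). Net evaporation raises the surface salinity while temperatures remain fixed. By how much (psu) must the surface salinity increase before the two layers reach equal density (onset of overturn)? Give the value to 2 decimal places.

Neutral buoyancy requires −α(T_deep − T_surf) + β(S_deep − S_surf′) = 0.
S_surf′ = S_deep − (α/β)·ΔT = 36.90 − (1.7 × 10⁻⁴/7.9 × 10⁻⁴)·(-3.9) = 37.7392 psu.
Increase required: 37.7392 − 37.27 = 0.4692 psu.

0.47 psu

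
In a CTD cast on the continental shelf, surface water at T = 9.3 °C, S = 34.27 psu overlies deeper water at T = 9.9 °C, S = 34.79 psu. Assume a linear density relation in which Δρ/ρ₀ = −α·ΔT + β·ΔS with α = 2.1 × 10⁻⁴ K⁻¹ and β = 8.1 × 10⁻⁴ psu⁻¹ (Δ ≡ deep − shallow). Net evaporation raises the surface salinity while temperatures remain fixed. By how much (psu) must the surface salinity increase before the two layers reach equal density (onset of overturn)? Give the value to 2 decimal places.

0.36 psu

Neutral buoyancy requires −α(T_deep − T_surf) + β(S_deep − S_surf′) = 0.
S_surf′ = S_deep − (α/β)·ΔT = 34.79 − (2.1 × 10⁻⁴/8.1 × 10⁻⁴)·(+0.6) = 34.6344 psu.
Increase required: 34.6344 − 34.27 = 0.3644 psu.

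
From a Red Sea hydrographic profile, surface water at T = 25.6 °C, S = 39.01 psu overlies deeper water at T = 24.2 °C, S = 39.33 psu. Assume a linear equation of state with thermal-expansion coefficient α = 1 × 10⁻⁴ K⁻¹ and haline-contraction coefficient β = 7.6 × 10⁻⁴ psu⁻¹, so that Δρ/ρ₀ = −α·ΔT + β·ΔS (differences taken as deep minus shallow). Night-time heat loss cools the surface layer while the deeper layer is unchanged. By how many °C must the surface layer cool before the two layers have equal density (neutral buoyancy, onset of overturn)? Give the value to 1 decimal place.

3.8 °C

Neutral buoyancy requires Δρ = 0, i.e. −α(T_deep − T_surf′) + β(S_deep − S_surf) = 0.
T_surf′ = T_deep − (β/α)·ΔS = 24.2 − (7.6 × 10⁻⁴/1 × 10⁻⁴)·(+0.32) = 21.768 °C.
Cooling required: 25.6 − (21.768) = 3.832 °C.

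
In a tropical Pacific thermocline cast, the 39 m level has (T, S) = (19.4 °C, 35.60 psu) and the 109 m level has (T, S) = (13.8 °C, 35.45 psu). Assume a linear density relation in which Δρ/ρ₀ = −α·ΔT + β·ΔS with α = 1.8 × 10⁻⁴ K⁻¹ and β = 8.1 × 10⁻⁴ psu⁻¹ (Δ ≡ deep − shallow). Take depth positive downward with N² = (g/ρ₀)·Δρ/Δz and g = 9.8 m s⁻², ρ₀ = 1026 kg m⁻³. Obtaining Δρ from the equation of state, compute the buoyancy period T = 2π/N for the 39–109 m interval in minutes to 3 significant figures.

ΔT = -5.6 K, ΔS = -0.15 psu (deep − shallow).
Δρ/ρ₀ = −αΔT + βΔS = 1.008 × 10⁻³ − 1.215 × 10⁻⁴ = 8.865 × 10⁻⁴, so Δρ ≈ 0.9095 kg m⁻³.
N² = (g/ρ₀)·Δρ/Δz = g·(Δρ/ρ₀)/Δz = 9.8 × 8.865 × 10⁻⁴ / 70 = 1.2411 × 10⁻⁴ s⁻².
N = √(1.2411 × 10⁻⁴) = 0.011140 rad s⁻¹ → T = 2π/N = 564.02 s = 9.4003 min ≈ 9.40 min.

9.40 min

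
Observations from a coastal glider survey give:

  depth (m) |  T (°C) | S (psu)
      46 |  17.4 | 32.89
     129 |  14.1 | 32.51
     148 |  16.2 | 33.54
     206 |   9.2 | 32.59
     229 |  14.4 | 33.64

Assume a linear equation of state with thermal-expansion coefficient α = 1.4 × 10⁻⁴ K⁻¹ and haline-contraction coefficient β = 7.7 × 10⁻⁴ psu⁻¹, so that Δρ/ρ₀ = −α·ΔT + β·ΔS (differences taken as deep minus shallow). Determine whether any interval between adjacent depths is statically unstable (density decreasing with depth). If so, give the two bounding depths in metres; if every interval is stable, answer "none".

Evaluate Δρ/ρ₀ = −αΔT + βΔS across each adjacent pair:
  46–129 m: −αΔT+βΔS = −(1.4 × 10⁻⁴)(-3.3)+(7.7 × 10⁻⁴)(-0.38) = 1.7 × 10⁻⁴ → stable
  129–148 m: −αΔT+βΔS = −(1.4 × 10⁻⁴)(+2.1)+(7.7 × 10⁻⁴)(+1.03) = 5.0 × 10⁻⁴ → stable
  148–206 m: −αΔT+βΔS = −(1.4 × 10⁻⁴)(-7.0)+(7.7 × 10⁻⁴)(-0.95) = 2.5 × 10⁻⁴ → stable
  206–229 m: −αΔT+βΔS = −(1.4 × 10⁻⁴)(+5.2)+(7.7 × 10⁻⁴)(+1.05) = 8.1 × 10⁻⁵ → stable
Every interval has Δρ > 0: the column is stably stratified throughout.

none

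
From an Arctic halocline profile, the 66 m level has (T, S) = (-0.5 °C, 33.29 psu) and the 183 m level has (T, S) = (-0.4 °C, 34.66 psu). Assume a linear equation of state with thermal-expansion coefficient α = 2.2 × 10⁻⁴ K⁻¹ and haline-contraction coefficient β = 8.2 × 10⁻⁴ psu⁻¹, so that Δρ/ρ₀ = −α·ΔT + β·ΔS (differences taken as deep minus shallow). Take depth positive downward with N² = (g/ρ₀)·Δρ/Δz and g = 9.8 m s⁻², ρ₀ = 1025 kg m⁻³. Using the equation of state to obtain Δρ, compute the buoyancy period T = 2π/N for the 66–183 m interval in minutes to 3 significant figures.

10.9 min

ΔT = +0.1 K, ΔS = +1.37 psu (deep − shallow).
Δρ/ρ₀ = −αΔT + βΔS = -2.20 × 10⁻⁵ + 1.1234 × 10⁻³ = 1.1014 × 10⁻³, so Δρ ≈ 1.129 kg m⁻³.
N² = (g/ρ₀)·Δρ/Δz = g·(Δρ/ρ₀)/Δz = 9.8 × 1.1014 × 10⁻³ / 117 = 9.2254 × 10⁻⁵ s⁻².
N = √(9.2254 × 10⁻⁵) = 9.6049 × 10⁻³ rad s⁻¹ → T = 2π/N = 654.16 s = 10.903 min ≈ 10.9 min.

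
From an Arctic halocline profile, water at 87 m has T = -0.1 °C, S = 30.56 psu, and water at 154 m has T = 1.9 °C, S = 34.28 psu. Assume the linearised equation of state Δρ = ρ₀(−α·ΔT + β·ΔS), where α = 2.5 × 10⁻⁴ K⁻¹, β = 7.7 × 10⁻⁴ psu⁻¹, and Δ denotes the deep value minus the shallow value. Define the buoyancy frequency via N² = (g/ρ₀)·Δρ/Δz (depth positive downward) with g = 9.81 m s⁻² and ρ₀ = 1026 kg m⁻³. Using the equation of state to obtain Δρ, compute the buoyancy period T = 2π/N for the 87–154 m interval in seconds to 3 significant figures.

ΔT = +2.0 K, ΔS = +3.72 psu (deep − shallow).
Δρ/ρ₀ = −αΔT + βΔS = -5.00 × 10⁻⁴ + 2.8644 × 10⁻³ = 2.3644 × 10⁻³, so Δρ ≈ 2.426 kg m⁻³.
N² = (g/ρ₀)·Δρ/Δz = g·(Δρ/ρ₀)/Δz = 9.81 × 2.3644 × 10⁻³ / 67 = 3.4619 × 10⁻⁴ s⁻².
N = √(3.4619 × 10⁻⁴) = 0.018606 rad s⁻¹ → T = 2π/N = 337.70 s ≈ 338 s.

338 s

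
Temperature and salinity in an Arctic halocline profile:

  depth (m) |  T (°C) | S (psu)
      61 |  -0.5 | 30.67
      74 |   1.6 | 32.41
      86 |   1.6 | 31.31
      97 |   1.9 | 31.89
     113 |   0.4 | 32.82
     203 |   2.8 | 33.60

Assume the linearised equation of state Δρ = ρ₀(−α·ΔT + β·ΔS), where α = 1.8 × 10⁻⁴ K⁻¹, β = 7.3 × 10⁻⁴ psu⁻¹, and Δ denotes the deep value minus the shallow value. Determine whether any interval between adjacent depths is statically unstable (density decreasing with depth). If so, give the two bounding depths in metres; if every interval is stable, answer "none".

Evaluate Δρ/ρ₀ = −αΔT + βΔS across each adjacent pair:
  61–74 m: −αΔT+βΔS = −(1.8 × 10⁻⁴)(+2.1)+(7.3 × 10⁻⁴)(+1.74) = 8.9 × 10⁻⁴ → stable
  74–86 m: −αΔT+βΔS = −(1.8 × 10⁻⁴)(+0.0)+(7.3 × 10⁻⁴)(-1.10) = -8.0 × 10⁻⁴ → UNSTABLE
  86–97 m: −αΔT+βΔS = −(1.8 × 10⁻⁴)(+0.3)+(7.3 × 10⁻⁴)(+0.58) = 3.7 × 10⁻⁴ → stable
  97–113 m: −αΔT+βΔS = −(1.8 × 10⁻⁴)(-1.5)+(7.3 × 10⁻⁴)(+0.93) = 9.5 × 10⁻⁴ → stable
  113–203 m: −αΔT+βΔS = −(1.8 × 10⁻⁴)(+2.4)+(7.3 × 10⁻⁴)(+0.78) = 1.4 × 10⁻⁴ → stable
The 74–86 m interval has Δρ < 0: lighter water underlies denser water.

74–86 m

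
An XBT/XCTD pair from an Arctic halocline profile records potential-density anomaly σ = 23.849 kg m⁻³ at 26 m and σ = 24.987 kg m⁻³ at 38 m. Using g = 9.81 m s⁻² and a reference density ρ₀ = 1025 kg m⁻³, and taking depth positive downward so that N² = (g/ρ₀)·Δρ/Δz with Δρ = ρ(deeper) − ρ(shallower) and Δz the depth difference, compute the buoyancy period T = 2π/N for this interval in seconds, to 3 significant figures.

209 s

Δρ = 1024.987 − 1023.849 = 1.138 kg m⁻³ over Δz = 38 − 26 = 12 m.
N² = (9.81/1025) × (1.138/12) = 9.0762 × 10⁻⁴ s⁻².
N = √(9.0762 × 10⁻⁴) = 0.030127 rad s⁻¹, so T = 2π/N = 208.56 s ≈ 209 s.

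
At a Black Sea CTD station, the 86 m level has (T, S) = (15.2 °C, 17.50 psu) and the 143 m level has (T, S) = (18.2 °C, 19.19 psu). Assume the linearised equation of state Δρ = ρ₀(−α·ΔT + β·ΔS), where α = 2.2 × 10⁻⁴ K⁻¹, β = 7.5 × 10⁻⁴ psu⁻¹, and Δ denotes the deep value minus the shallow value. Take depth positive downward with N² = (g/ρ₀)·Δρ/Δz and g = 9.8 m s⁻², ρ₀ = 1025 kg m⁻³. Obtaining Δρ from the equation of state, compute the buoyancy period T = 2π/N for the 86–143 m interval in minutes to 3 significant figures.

10.2 min

ΔT = +3.0 K, ΔS = +1.69 psu (deep − shallow).
Δρ/ρ₀ = −αΔT + βΔS = -6.60 × 10⁻⁴ + 1.2675 × 10⁻³ = 6.075 × 10⁻⁴, so Δρ ≈ 0.6227 kg m⁻³.
N² = (g/ρ₀)·Δρ/Δz = g·(Δρ/ρ₀)/Δz = 9.8 × 6.075 × 10⁻⁴ / 57 = 1.0445 × 10⁻⁴ s⁻².
N = √(1.0445 × 10⁻⁴) = 0.010220 rad s⁻¹ → T = 2π/N = 614.79 s = 10.246 min ≈ 10.2 min.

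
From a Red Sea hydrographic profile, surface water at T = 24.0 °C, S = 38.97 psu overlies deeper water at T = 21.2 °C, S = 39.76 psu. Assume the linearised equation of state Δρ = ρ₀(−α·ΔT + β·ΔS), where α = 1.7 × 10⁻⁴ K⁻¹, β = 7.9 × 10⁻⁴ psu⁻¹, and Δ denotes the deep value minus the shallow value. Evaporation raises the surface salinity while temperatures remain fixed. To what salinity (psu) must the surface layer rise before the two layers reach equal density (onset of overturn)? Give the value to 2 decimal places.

40.36 psu

Neutral buoyancy requires −α(T_deep − T_surf) + β(S_deep − S_surf′) = 0.
S_surf′ = S_deep − (α/β)·ΔT = 39.76 − (1.7 × 10⁻⁴/7.9 × 10⁻⁴)·(-2.8) = 40.3625 psu.
Increase required: 40.3625 − 38.97 = 1.3925 psu.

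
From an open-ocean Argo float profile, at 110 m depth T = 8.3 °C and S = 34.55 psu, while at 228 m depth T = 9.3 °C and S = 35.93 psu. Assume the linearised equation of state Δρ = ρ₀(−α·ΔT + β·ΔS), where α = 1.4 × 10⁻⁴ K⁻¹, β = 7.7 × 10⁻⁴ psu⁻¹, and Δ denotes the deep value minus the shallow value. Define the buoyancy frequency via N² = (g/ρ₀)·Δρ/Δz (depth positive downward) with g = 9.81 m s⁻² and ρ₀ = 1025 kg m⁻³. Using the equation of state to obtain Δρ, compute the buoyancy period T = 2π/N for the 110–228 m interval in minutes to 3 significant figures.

12.0 min

ΔT = +1.0 K, ΔS = +1.38 psu (deep − shallow).
Δρ/ρ₀ = −αΔT + βΔS = -1.40 × 10⁻⁴ + 1.0626 × 10⁻³ = 9.226 × 10⁻⁴, so Δρ ≈ 0.9457 kg m⁻³.
N² = (g/ρ₀)·Δρ/Δz = g·(Δρ/ρ₀)/Δz = 9.81 × 9.226 × 10⁻⁴ / 118 = 7.6701 × 10⁻⁵ s⁻².
N = √(7.6701 × 10⁻⁵) = 8.7579 × 10⁻³ rad s⁻¹ → T = 2π/N = 717.43 s = 11.957 min ≈ 12.0 min.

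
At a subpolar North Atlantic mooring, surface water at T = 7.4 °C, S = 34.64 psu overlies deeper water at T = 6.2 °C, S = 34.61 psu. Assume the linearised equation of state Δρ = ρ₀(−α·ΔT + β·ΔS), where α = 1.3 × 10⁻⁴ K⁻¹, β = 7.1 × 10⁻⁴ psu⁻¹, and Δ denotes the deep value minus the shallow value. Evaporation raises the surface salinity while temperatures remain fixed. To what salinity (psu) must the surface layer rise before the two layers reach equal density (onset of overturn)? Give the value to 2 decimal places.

Neutral buoyancy requires −α(T_deep − T_surf) + β(S_deep − S_surf′) = 0.
S_surf′ = S_deep − (α/β)·ΔT = 34.61 − (1.3 × 10⁻⁴/7.1 × 10⁻⁴)·(-1.2) = 34.8297 psu.
Increase required: 34.8297 − 34.64 = 0.1897 psu.

34.83 psu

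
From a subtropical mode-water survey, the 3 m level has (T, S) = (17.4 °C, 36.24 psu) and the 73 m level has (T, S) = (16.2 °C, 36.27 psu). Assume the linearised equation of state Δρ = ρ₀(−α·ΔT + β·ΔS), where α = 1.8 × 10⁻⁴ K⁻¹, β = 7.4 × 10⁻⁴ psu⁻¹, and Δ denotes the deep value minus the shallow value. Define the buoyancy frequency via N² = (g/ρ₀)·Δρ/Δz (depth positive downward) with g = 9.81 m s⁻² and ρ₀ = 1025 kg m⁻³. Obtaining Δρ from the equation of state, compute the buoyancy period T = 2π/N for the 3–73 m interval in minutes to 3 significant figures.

ΔT = -1.2 K, ΔS = +0.03 psu (deep − shallow).
Δρ/ρ₀ = −αΔT + βΔS = 2.16 × 10⁻⁴ + 2.22 × 10⁻⁵ = 2.382 × 10⁻⁴, so Δρ ≈ 0.2442 kg m⁻³.
N² = (g/ρ₀)·Δρ/Δz = g·(Δρ/ρ₀)/Δz = 9.81 × 2.382 × 10⁻⁴ / 70 = 3.3382 × 10⁻⁵ s⁻².
N = √(3.3382 × 10⁻⁵) = 5.7777 × 10⁻³ rad s⁻¹ → T = 2π/N = 1.0875 × 10³ s = 18.125 min ≈ 18.1 min.

18.1 min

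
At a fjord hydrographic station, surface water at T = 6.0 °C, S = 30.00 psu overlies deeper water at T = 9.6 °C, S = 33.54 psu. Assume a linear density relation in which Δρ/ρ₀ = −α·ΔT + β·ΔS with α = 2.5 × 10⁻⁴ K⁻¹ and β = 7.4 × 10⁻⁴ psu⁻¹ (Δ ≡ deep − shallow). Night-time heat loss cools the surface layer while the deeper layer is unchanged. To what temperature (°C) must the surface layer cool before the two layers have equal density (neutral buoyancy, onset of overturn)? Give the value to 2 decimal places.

Neutral buoyancy requires Δρ = 0, i.e. −α(T_deep − T_surf′) + β(S_deep − S_surf) = 0.
T_surf′ = T_deep − (β/α)·ΔS = 9.6 − (7.4 × 10⁻⁴/2.5 × 10⁻⁴)·(+3.54) = -0.8784 °C.
Cooling required: 6.0 − (-0.8784) = 6.8784 °C.

-0.88 °C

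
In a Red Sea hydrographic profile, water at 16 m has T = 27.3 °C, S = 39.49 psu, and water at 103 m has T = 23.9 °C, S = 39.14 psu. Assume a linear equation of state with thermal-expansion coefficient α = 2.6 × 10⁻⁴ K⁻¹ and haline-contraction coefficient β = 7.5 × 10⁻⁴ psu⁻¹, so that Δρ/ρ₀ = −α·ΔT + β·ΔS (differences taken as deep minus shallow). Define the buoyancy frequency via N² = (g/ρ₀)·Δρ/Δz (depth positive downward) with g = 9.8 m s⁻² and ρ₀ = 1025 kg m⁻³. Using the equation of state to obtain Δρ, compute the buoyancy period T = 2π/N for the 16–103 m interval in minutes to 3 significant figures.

ΔT = -3.4 K, ΔS = -0.35 psu (deep − shallow).
Δρ/ρ₀ = −αΔT + βΔS = 8.84 × 10⁻⁴ − 2.625 × 10⁻⁴ = 6.215 × 10⁻⁴, so Δρ ≈ 0.6370 kg m⁻³.
N² = (g/ρ₀)·Δρ/Δz = g·(Δρ/ρ₀)/Δz = 9.8 × 6.215 × 10⁻⁴ / 87 = 7.0008 × 10⁻⁵ s⁻².
N = √(7.0008 × 10⁻⁵) = 8.3671 × 10⁻³ rad s⁻¹ → T = 2π/N = 750.94 s = 12.516 min ≈ 12.5 min.

12.5 min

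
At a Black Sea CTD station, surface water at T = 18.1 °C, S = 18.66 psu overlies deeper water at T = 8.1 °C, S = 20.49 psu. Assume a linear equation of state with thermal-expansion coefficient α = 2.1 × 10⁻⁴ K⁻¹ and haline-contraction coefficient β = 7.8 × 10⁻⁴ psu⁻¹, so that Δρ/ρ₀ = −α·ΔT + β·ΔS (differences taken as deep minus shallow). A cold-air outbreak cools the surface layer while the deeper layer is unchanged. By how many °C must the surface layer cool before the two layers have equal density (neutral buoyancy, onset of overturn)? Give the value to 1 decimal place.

16.8 °C

Neutral buoyancy requires Δρ = 0, i.e. −α(T_deep − T_surf′) + β(S_deep − S_surf) = 0.
T_surf′ = T_deep − (β/α)·ΔS = 8.1 − (7.8 × 10⁻⁴/2.1 × 10⁻⁴)·(+1.83) = 1.303 °C.
Cooling required: 18.1 − (1.303) = 16.797 °C.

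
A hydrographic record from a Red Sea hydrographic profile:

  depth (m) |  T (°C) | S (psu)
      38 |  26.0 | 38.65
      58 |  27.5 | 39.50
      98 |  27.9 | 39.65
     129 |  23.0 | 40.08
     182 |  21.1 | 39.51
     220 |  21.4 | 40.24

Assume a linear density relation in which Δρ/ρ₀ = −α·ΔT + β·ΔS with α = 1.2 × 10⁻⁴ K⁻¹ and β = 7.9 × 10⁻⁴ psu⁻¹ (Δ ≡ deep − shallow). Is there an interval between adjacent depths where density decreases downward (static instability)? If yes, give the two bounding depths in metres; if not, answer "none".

Evaluate Δρ/ρ₀ = −αΔT + βΔS across each adjacent pair:
  38–58 m: −αΔT+βΔS = −(1.2 × 10⁻⁴)(+1.5)+(7.9 × 10⁻⁴)(+0.85) = 4.9 × 10⁻⁴ → stable
  58–98 m: −αΔT+βΔS = −(1.2 × 10⁻⁴)(+0.4)+(7.9 × 10⁻⁴)(+0.15) = 7.0 × 10⁻⁵ → stable
  98–129 m: −αΔT+βΔS = −(1.2 × 10⁻⁴)(-4.9)+(7.9 × 10⁻⁴)(+0.43) = 9.3 × 10⁻⁴ → stable
  129–182 m: −αΔT+βΔS = −(1.2 × 10⁻⁴)(-1.9)+(7.9 × 10⁻⁴)(-0.57) = -2.2 × 10⁻⁴ → UNSTABLE
  182–220 m: −αΔT+βΔS = −(1.2 × 10⁻⁴)(+0.3)+(7.9 × 10⁻⁴)(+0.73) = 5.4 × 10⁻⁴ → stable
The 129–182 m interval has Δρ < 0: lighter water underlies denser water.

129–182 m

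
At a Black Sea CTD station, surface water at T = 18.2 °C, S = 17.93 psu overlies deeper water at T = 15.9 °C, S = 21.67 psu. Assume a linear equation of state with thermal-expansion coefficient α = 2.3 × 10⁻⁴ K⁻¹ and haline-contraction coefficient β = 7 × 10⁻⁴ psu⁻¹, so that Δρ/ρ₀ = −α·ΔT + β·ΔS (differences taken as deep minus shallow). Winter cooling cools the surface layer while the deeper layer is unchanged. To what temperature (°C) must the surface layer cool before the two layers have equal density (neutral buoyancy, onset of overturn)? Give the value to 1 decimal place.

Neutral buoyancy requires Δρ = 0, i.e. −α(T_deep − T_surf′) + β(S_deep − S_surf) = 0.
T_surf′ = T_deep − (β/α)·ΔS = 15.9 − (7 × 10⁻⁴/2.3 × 10⁻⁴)·(+3.74) = 4.517 °C.
Cooling required: 18.2 − (4.517) = 13.683 °C.

4.5 °C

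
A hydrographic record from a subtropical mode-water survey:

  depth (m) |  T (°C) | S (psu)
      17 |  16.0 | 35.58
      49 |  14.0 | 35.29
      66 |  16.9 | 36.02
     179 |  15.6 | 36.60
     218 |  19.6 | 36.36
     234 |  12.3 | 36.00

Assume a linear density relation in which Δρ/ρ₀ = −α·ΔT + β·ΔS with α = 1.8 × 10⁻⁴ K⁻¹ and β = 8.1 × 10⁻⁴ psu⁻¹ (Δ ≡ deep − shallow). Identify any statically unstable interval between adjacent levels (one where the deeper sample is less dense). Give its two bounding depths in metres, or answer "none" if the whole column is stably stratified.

Evaluate Δρ/ρ₀ = −αΔT + βΔS across each adjacent pair:
  17–49 m: −αΔT+βΔS = −(1.8 × 10⁻⁴)(-2.0)+(8.1 × 10⁻⁴)(-0.29) = 1.3 × 10⁻⁴ → stable
  49–66 m: −αΔT+βΔS = −(1.8 × 10⁻⁴)(+2.9)+(8.1 × 10⁻⁴)(+0.73) = 6.9 × 10⁻⁵ → stable
  66–179 m: −αΔT+βΔS = −(1.8 × 10⁻⁴)(-1.3)+(8.1 × 10⁻⁴)(+0.58) = 7.0 × 10⁻⁴ → stable
  179–218 m: −αΔT+βΔS = −(1.8 × 10⁻⁴)(+4.0)+(8.1 × 10⁻⁴)(-0.24) = -9.1 × 10⁻⁴ → UNSTABLE
  218–234 m: −αΔT+βΔS = −(1.8 × 10⁻⁴)(-7.3)+(8.1 × 10⁻⁴)(-0.36) = 1.0 × 10⁻³ → stable
The 179–218 m interval has Δρ < 0: lighter water underlies denser water.

179–218 m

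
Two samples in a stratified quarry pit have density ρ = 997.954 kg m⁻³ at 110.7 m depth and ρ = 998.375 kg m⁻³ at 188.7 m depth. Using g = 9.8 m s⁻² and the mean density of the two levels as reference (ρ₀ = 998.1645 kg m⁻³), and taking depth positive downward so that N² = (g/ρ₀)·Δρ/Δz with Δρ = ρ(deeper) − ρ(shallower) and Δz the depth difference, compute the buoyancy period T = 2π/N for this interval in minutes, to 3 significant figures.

14.4 min

Δρ = 998.375 − 997.954 = 0.421 kg m⁻³ over Δz = 188.7 − 110.7 = 78 m.
N² = (9.8/998.1645) × (0.421/78) = 5.2992 × 10⁻⁵ s⁻².
N = √(5.2992 × 10⁻⁵) = 7.2796 × 10⁻³ rad s⁻¹, so T = 2π/N = 863.12 s = 14.385 min ≈ 14.4 min.
Since Δρ > 0 the layer is stably stratified.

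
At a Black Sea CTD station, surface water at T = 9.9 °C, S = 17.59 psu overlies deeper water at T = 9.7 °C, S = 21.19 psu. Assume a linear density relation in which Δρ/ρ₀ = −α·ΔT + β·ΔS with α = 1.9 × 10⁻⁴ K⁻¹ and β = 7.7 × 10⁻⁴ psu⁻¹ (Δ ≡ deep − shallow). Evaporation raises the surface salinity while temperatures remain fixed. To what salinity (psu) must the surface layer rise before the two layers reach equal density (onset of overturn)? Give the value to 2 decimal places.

Neutral buoyancy requires −α(T_deep − T_surf) + β(S_deep − S_surf′) = 0.
S_surf′ = S_deep − (α/β)·ΔT = 21.19 − (1.9 × 10⁻⁴/7.7 × 10⁻⁴)·(-0.2) = 21.2394 psu.
Increase required: 21.2394 − 17.59 = 3.6494 psu.

21.24 psu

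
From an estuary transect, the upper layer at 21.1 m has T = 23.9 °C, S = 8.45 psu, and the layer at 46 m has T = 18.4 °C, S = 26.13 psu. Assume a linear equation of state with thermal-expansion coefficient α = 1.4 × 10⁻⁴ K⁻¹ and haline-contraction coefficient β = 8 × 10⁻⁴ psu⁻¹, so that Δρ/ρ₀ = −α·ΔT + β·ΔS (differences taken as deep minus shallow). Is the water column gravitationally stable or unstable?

stable

ΔT = 18.4 − 23.9 = -5.5 K and ΔS = 26.13 − 8.45 = +17.68 psu (deep − shallow).
−αΔT = 7.70 × 10⁻⁴; βΔS = 0.014144; sum Δρ/ρ₀ = 0.014914.
Δρ/ρ₀ > 0, so Δρ > 0: deeper water is denser → statically stable.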